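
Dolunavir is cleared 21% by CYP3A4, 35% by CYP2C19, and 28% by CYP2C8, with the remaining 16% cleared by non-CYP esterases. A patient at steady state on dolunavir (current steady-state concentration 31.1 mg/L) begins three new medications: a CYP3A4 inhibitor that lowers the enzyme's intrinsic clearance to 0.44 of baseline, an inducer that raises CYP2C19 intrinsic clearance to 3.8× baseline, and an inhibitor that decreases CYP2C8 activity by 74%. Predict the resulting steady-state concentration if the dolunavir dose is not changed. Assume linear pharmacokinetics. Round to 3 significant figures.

18.8 mg/L

The CYP3A4 pathway (21% of clearance) is reduced to 0.44× activity: 0.21 × 0.44 = 0.0924.
The CYP2C19 pathway (35% of clearance) increases to 3.8× activity: 0.35 × 3.8 = 1.33.
The CYP2C8 pathway (28% of clearance) is reduced to 0.26× activity: 0.28 × 0.26 = 0.0728.
Non-CYP routes (16%) are unchanged.
CL_new/CL_old = 0.0924 + 1.33 + 0.0728 + 0.16 = 1.6552.
Dividing the baseline by the relative clearance: 31.1 / 1.6552 = 18.8 mg/L.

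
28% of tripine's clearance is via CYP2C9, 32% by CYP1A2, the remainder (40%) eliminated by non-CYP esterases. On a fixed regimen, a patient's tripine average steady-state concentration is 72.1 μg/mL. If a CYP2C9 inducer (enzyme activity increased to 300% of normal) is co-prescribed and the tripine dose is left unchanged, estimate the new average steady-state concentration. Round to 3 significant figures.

The CYP2C9 pathway (28% of clearance) increases to 3× activity: 0.28 × 3 = 0.84.
CYP1A2 (32%) and the residual 40% are unaffected.
Relative clearance = 0.84 + 0.32 + 0.4 = 1.56.
Average steady-state concentration ∝ 1/CL, so new value = 72.1 / 1.56 = 46.2 μg/mL.

46.2 μg/mL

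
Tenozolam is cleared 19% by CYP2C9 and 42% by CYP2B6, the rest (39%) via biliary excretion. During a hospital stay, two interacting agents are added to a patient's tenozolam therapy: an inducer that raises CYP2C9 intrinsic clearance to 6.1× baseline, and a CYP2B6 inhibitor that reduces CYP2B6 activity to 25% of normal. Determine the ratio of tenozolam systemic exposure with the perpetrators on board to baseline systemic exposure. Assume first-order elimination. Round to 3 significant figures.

The CYP2C9 pathway (19% of clearance) is boosted to 6.1× activity: 0.19 × 6.1 = 1.159.
The CYP2B6 pathway (42% of clearance) falls to 0.25× activity: 0.42 × 0.25 = 0.105.
Non-CYP routes (39%) are unchanged.
CL_new/CL_old = 1.159 + 0.105 + 0.39 = 1.654.
Net systemic exposure ratio = 1 / 1.654 = 0.605.

0.605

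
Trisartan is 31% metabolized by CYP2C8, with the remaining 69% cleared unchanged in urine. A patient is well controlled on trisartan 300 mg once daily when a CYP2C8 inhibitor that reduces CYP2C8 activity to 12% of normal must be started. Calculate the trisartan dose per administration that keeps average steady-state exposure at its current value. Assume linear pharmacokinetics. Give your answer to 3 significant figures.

The CYP2C8 pathway (31% of clearance) drops to 0.12× activity: 0.31 × 0.12 = 0.0372.
Non-CYP routes (69%) are unchanged.
New clearance relative to baseline: 0.0372 + 0.69 = 0.7272.
To maintain the same steady-state level, dose must scale with clearance: new dose = 300 × 0.7272 = 218 mg.

218 mg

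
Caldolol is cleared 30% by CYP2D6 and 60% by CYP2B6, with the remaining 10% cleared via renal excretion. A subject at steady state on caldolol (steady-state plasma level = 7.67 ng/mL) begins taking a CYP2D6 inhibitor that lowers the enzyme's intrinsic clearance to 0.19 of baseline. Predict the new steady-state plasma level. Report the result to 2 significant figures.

10 ng/mL

The CYP2D6 pathway (30% of clearance) drops to 0.19× activity: 0.3 × 0.19 = 0.057.
CYP2B6 (60%) and the residual 10% are unaffected.
New clearance relative to baseline: 0.057 + 0.6 + 0.1 = 0.757.
Steady-state plasma level ∝ 1/CL, so new value = 7.67 / 0.757 = 10 ng/mL.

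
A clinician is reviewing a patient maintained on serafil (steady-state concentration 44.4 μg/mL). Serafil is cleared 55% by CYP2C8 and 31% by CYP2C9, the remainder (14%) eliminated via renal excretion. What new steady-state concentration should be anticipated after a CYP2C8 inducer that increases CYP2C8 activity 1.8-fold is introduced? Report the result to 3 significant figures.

30.8 μg/mL

The CYP2C8 pathway (55% of clearance) rises to 1.8× activity: 0.55 × 1.8 = 0.99.
CYP2C9 (31%) and the residual 14% are unaffected.
Relative clearance = 0.99 + 0.31 + 0.14 = 1.44.
Steady-state concentration ∝ 1/CL, so new value = 44.4 / 1.44 = 30.8 μg/mL.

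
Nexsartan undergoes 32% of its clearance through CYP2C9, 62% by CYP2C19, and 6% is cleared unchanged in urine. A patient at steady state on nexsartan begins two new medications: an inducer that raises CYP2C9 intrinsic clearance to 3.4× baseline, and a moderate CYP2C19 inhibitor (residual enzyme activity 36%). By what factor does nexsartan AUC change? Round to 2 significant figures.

The CYP2C9 pathway (32% of clearance) increases to 3.4× activity: 0.32 × 3.4 = 1.088.
The CYP2C19 pathway (62% of clearance) drops to 0.36× activity: 0.62 × 0.36 = 0.2232.
Non-CYP routes (6%) are unchanged.
CL_new/CL_old = 1.088 + 0.2232 + 0.06 = 1.3712.
Because AUC varies inversely with clearance, the combined effect is 1 / 1.3712 = 0.73.

0.73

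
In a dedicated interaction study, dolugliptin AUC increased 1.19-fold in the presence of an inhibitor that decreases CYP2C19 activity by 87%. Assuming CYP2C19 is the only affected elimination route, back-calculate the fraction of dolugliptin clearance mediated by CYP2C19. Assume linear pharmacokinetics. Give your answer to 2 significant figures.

0.18

CL'/CL = 1 / 1.19 = 0.8403
0.13·fm + (1 − fm) = 0.8403
fm = (0.8403 − 1) / (0.13 − 1) = 0.18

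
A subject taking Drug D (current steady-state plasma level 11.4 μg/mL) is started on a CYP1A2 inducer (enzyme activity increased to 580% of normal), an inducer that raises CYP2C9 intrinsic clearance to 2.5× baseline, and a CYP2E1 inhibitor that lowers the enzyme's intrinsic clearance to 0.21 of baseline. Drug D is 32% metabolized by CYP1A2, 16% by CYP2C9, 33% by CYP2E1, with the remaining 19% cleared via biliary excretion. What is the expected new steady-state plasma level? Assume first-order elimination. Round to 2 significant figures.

The CYP1A2 pathway (32% of clearance) rises to 5.8× activity: 0.32 × 5.8 = 1.856.
The CYP2C9 pathway (16% of clearance) rises to 2.5× activity: 0.16 × 2.5 = 0.4.
The CYP2E1 pathway (33% of clearance) drops to 0.21× activity: 0.33 × 0.21 = 0.0693.
Non-CYP routes (19%) are unchanged.
New clearance relative to baseline: 1.856 + 0.4 + 0.0693 + 0.19 = 2.5153.
Steady-state plasma level ∝ 1/CL: new value = 11.4 / 2.5153 = 4.5 μg/mL.

4.5 μg/mL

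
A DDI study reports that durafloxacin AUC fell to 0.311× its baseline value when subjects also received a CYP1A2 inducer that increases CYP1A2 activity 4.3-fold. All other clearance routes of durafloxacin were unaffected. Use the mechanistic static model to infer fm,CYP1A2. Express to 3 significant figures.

Let x = fm,CYP1A2. Because AUC ∝ 1/CL, relative clearance rose to 1/0.311 = 3.215.
Only the CYP1A2 route changed, so 3.215 = x·4.3 + (1 − x), giving x = 0.671.

0.671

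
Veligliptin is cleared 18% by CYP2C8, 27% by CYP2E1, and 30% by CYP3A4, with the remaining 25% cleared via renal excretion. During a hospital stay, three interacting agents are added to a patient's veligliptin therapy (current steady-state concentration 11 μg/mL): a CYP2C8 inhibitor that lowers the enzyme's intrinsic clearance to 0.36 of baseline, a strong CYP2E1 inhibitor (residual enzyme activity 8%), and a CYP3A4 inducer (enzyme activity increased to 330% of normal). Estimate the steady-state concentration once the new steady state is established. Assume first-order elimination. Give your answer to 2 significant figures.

8.3 μg/mL

The CYP2C8 pathway (18% of clearance) is reduced to 0.36× activity: 0.18 × 0.36 = 0.0648.
The CYP2E1 pathway (27% of clearance) is reduced to 0.08× activity: 0.27 × 0.08 = 0.0216.
The CYP3A4 pathway (30% of clearance) is boosted to 3.3× activity: 0.3 × 3.3 = 0.99.
Non-CYP routes (25%) are unchanged.
CL_new/CL_old = 0.0648 + 0.0216 + 0.99 + 0.25 = 1.3264.
Steady-state concentration ∝ 1/CL: new value = 11 / 1.3264 = 8.3 μg/mL.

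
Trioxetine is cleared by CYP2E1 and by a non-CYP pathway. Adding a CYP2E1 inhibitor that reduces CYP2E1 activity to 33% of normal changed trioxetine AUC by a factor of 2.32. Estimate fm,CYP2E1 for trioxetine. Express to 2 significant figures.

CL'/CL = 1 / 2.32 = 0.431
0.33·fm + (1 − fm) = 0.431
fm = (0.431 − 1) / (0.33 − 1) = 0.85

0.85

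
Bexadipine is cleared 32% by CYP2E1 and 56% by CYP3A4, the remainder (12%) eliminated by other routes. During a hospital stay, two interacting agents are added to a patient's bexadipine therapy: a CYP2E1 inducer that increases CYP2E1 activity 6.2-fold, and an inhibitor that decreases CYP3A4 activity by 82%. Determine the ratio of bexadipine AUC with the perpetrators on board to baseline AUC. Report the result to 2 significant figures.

0.45

The CYP2E1 pathway (32% of clearance) increases to 6.2× activity: 0.32 × 6.2 = 1.984.
The CYP3A4 pathway (56% of clearance) is reduced to 0.18× activity: 0.56 × 0.18 = 0.1008.
Non-CYP routes (12%) are unchanged.
New clearance relative to baseline: 1.984 + 0.1008 + 0.12 = 2.2048.
Because AUC varies inversely with clearance, the combined effect is 1 / 2.2048 = 0.45.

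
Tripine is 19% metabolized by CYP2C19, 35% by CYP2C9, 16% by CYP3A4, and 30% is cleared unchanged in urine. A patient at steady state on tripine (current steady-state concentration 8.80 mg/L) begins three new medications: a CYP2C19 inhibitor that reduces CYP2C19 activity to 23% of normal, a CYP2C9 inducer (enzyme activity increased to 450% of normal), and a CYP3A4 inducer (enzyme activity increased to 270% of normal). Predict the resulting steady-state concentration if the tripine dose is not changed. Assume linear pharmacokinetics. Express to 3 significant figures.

The CYP2C19 pathway (19% of clearance) is reduced to 0.23× activity: 0.19 × 0.23 = 0.0437.
The CYP2C9 pathway (35% of clearance) rises to 4.5× activity: 0.35 × 4.5 = 1.575.
The CYP3A4 pathway (16% of clearance) increases to 2.7× activity: 0.16 × 2.7 = 0.432.
The remaining 30% of clearance is unaffected.
New clearance relative to baseline: 0.0437 + 1.575 + 0.432 + 0.3 = 2.3507.
Dividing the baseline by the relative clearance: 8.80 / 2.3507 = 3.74 mg/L.

3.74 mg/L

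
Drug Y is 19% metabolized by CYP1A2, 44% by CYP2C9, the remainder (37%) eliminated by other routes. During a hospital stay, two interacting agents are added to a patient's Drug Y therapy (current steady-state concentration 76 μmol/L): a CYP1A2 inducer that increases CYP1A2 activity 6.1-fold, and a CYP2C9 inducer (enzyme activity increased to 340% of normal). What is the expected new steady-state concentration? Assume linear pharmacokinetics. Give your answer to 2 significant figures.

The CYP1A2 pathway (19% of clearance) increases to 6.1× activity: 0.19 × 6.1 = 1.159.
The CYP2C9 pathway (44% of clearance) is boosted to 3.4× activity: 0.44 × 3.4 = 1.496.
The remaining 37% of clearance is unaffected.
CL_new/CL_old = 1.159 + 1.496 + 0.37 = 3.025.
Dividing the baseline by the relative clearance: 76 / 3.025 = 25 μmol/L.

25 μmol/L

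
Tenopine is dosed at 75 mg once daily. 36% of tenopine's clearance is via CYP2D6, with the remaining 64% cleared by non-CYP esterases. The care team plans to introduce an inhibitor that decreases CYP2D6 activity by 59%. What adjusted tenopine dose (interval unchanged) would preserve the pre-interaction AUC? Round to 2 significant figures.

The CYP2D6 pathway (36% of clearance) falls to 0.41× activity: 0.36 × 0.41 = 0.1476.
The remaining 64% of clearance is unaffected.
CL_new/CL_old = 0.1476 + 0.64 = 0.7876.
Css,avg = (dose rate)/CL, so holding Css fixed requires dose ∝ CL: 75 × 0.7876 = 59 mg.

59 mg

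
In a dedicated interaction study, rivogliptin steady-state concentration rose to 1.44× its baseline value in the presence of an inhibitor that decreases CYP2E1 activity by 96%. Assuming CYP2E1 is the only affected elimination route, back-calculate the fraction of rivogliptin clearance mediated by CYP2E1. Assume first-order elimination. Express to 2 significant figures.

0.32

CL'/CL = 1 / 1.44 = 0.6944
0.04·fm + (1 − fm) = 0.6944
fm = (0.6944 − 1) / (0.04 − 1) = 0.32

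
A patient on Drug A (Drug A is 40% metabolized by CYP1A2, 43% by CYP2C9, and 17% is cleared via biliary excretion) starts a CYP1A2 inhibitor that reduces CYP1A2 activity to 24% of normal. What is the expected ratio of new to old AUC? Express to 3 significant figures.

1.44

The CYP1A2 pathway (40% of clearance) falls to 0.24× activity: 0.4 × 0.24 = 0.096.
CYP2C9 (43%) and the residual 17% are unaffected.
New clearance relative to baseline: 0.096 + 0.43 + 0.17 = 0.696.
AUC is inversely proportional to clearance, so the fold-change is 1 / 0.696 = 1.44.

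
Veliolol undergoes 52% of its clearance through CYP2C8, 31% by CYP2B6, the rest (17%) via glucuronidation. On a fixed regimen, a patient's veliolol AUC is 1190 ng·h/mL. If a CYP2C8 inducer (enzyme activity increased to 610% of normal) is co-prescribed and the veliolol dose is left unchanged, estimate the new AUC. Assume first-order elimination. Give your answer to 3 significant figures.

CYP2C8: 0.52 × 6.1 = 3.172
CYP2B6: 0.31 (unchanged)
Other: 0.17 (unchanged)
CL_new/CL_old = 3.172 + 0.31 + 0.17 = 3.652.
AUC ∝ 1/CL, so new value = 1190 / 3.652 = 326 ng·h/mL.

326 ng·h/mL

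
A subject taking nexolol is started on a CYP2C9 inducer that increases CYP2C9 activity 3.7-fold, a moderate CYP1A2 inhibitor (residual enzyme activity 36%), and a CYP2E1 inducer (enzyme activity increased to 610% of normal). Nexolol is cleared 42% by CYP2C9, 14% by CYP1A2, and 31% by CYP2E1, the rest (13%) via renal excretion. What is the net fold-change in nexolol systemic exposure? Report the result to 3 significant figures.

0.276

The CYP2C9 pathway (42% of clearance) is boosted to 3.7× activity: 0.42 × 3.7 = 1.554.
The CYP1A2 pathway (14% of clearance) drops to 0.36× activity: 0.14 × 0.36 = 0.0504.
The CYP2E1 pathway (31% of clearance) rises to 6.1× activity: 0.31 × 6.1 = 1.891.
Non-CYP routes (13%) are unchanged.
New clearance relative to baseline: 1.554 + 0.0504 + 1.891 + 0.13 = 3.6254.
Because systemic exposure varies inversely with clearance, the combined effect is 1 / 3.6254 = 0.276.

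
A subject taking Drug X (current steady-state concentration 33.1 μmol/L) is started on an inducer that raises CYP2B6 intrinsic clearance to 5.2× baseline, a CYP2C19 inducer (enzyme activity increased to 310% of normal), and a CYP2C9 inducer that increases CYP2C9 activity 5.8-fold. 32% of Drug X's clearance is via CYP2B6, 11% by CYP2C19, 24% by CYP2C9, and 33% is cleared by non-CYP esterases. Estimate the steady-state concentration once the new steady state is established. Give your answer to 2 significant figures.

CYP2B6: 0.32 × 5.2 = 1.664
CYP2C19: 0.11 × 3.1 = 0.341
CYP2C9: 0.24 × 5.8 = 1.392
Other: 0.33 (unchanged)
CL_new/CL_old = 1.664 + 0.341 + 1.392 + 0.33 = 3.727.
Steady-state concentration ∝ 1/CL: new value = 33.1 / 3.727 = 8.9 μmol/L.

8.9 μmol/L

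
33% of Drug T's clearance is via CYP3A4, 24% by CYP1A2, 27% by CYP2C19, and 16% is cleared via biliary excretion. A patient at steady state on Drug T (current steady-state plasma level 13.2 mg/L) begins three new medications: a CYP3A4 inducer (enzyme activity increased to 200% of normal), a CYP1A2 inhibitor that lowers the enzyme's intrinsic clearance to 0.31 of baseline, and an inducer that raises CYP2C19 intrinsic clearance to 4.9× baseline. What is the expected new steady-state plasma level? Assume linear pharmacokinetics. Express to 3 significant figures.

5.95 mg/L

The CYP3A4 pathway (33% of clearance) increases to 2× activity: 0.33 × 2 = 0.66.
The CYP1A2 pathway (24% of clearance) drops to 0.31× activity: 0.24 × 0.31 = 0.0744.
The CYP2C19 pathway (27% of clearance) is boosted to 4.9× activity: 0.27 × 4.9 = 1.323.
The remaining 16% of clearance is unaffected.
New clearance relative to baseline: 0.66 + 0.0744 + 1.323 + 0.16 = 2.2174.
New steady-state plasma level = 13.2 / 2.2174 = 5.95 mg/L (concentration scales inversely with clearance).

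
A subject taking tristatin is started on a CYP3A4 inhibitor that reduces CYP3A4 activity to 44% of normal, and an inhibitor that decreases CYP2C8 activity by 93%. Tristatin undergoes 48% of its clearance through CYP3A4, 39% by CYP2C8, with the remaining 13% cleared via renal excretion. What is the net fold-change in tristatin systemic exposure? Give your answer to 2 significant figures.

The CYP3A4 pathway (48% of clearance) drops to 0.44× activity: 0.48 × 0.44 = 0.2112.
The CYP2C8 pathway (39% of clearance) falls to 0.07× activity: 0.39 × 0.07 = 0.0273.
Non-CYP routes (13%) are unchanged.
Relative clearance = 0.2112 + 0.0273 + 0.13 = 0.3685.
Systemic exposure ∝ 1/CL: fold-change = 1 / 0.3685 = 2.7.

2.7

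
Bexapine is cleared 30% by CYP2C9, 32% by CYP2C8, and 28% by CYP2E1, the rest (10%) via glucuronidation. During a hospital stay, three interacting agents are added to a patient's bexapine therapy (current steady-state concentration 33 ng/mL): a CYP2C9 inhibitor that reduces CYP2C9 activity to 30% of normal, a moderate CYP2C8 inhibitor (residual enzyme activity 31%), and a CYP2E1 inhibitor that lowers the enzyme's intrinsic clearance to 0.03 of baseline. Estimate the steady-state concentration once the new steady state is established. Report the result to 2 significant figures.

1.1 × 10² ng/mL

CYP2C9: 0.3 × 0.3 = 0.09
CYP2C8: 0.32 × 0.31 = 0.0992
CYP2E1: 0.28 × 0.03 = 0.0084
Other: 0.1 (unchanged)
CL_new/CL_old = 0.09 + 0.0992 + 0.0084 + 0.1 = 0.2976.
Steady-state concentration ∝ 1/CL: new value = 33 / 0.2976 = 1.1 × 10² ng/mL.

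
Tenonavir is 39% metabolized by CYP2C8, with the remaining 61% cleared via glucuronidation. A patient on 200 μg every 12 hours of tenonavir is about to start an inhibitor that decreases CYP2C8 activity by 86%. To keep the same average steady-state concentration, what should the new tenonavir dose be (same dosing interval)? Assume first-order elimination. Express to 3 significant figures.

The CYP2C8 pathway (39% of clearance) drops to 0.14× activity: 0.39 × 0.14 = 0.0546.
Non-CYP routes (61%) are unchanged.
New clearance relative to baseline: 0.0546 + 0.61 = 0.6646.
To maintain the same steady-state level, dose must scale with clearance: new dose = 200 × 0.6646 = 133 μg.

133 μg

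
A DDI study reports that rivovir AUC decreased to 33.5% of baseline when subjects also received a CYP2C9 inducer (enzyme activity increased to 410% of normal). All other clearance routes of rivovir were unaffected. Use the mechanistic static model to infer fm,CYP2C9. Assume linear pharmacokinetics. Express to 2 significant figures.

0.64

Let x = fm,CYP2C9. Because AUC ∝ 1/CL, relative clearance rose to 1/0.335 = 2.985.
Only the CYP2C9 route changed, so 2.985 = x·4.1 + (1 − x), giving x = 0.64.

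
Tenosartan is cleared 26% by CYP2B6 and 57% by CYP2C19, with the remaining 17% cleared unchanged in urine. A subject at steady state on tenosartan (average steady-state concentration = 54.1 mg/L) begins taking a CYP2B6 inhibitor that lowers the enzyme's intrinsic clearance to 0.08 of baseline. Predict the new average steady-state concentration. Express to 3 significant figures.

The CYP2B6 pathway (26% of clearance) falls to 0.08× activity: 0.26 × 0.08 = 0.0208.
CYP2C19 (57%) and the residual 17% are unaffected.
CL_new/CL_old = 0.0208 + 0.57 + 0.17 = 0.7608.
With dosing unchanged, average steady-state concentration scales as 1/CL: 54.1 / 0.7608 = 71.1 mg/L.

71.1 mg/L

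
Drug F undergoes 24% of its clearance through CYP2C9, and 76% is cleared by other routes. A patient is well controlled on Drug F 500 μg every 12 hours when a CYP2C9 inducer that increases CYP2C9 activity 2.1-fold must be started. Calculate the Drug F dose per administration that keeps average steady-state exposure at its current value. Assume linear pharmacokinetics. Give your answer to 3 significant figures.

CYP2C9: 0.24 × 2.1 = 0.504
Other: 0.76 (unchanged)
New clearance relative to baseline: 0.504 + 0.76 = 1.264.
To maintain the same steady-state level, dose must scale with clearance: new dose = 500 × 1.264 = 632 μg.

632 μg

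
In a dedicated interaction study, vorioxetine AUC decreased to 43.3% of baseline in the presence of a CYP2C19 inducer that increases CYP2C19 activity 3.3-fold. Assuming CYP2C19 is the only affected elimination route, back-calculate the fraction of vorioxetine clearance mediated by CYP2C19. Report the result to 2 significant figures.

0.57

CL'/CL = 1 / 0.433 = 2.309
3.3·fm + (1 − fm) = 2.309
fm = (2.309 − 1) / (3.3 − 1) = 0.57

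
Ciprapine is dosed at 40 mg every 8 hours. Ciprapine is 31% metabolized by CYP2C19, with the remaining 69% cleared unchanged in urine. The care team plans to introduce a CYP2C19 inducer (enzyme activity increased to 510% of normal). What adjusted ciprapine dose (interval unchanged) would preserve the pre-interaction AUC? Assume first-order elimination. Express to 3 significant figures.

90.8 mg

The CYP2C19 pathway (31% of clearance) increases to 5.1× activity: 0.31 × 5.1 = 1.581.
The remaining 69% of clearance is unaffected.
Relative clearance = 1.581 + 0.69 = 2.271.
Css,avg = (dose rate)/CL, so holding Css fixed requires dose ∝ CL: 40 × 2.271 = 90.8 mg.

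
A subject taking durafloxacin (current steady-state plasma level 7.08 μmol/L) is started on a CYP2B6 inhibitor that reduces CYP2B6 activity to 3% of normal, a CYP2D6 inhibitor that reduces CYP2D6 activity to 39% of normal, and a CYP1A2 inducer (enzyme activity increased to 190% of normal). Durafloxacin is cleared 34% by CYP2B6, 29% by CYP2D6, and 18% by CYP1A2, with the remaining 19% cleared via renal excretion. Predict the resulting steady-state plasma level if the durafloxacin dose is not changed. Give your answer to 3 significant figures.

10.8 μmol/L

The CYP2B6 pathway (34% of clearance) drops to 0.03× activity: 0.34 × 0.03 = 0.0102.
The CYP2D6 pathway (29% of clearance) is reduced to 0.39× activity: 0.29 × 0.39 = 0.1131.
The CYP1A2 pathway (18% of clearance) is boosted to 1.9× activity: 0.18 × 1.9 = 0.342.
Non-CYP routes (19%) are unchanged.
Relative clearance = 0.0102 + 0.1131 + 0.342 + 0.19 = 0.6553.
Steady-state plasma level ∝ 1/CL: new value = 7.08 / 0.6553 = 10.8 μmol/L.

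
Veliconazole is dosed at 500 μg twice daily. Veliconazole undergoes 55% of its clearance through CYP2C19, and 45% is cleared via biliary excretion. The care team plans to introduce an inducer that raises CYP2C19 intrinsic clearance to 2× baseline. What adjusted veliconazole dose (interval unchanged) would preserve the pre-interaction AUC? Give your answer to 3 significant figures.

The CYP2C19 pathway (55% of clearance) increases to 2× activity: 0.55 × 2 = 1.1.
Non-CYP routes (45%) are unchanged.
New clearance relative to baseline: 1.1 + 0.45 = 1.55.
To maintain the same steady-state level, dose must scale with clearance: new dose = 500 × 1.55 = 775 μg.

775 μg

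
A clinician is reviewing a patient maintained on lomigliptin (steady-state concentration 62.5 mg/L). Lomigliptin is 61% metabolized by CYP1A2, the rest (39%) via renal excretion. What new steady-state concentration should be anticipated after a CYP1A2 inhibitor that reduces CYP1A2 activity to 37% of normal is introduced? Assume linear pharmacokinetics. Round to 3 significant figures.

102 mg/L

The CYP1A2 pathway (61% of clearance) falls to 0.37× activity: 0.61 × 0.37 = 0.2257.
The remaining 39% of clearance is unaffected.
Relative clearance = 0.2257 + 0.39 = 0.6157.
With dosing unchanged, steady-state concentration scales as 1/CL: 62.5 / 0.6157 = 102 mg/L.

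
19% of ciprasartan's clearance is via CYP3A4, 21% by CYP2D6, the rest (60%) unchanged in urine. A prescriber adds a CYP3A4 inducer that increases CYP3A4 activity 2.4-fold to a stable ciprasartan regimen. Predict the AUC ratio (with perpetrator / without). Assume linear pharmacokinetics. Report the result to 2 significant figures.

The CYP3A4 pathway (19% of clearance) is boosted to 2.4× activity: 0.19 × 2.4 = 0.456.
CYP2D6 (21%) and the residual 60% are unaffected.
Relative clearance = 0.456 + 0.21 + 0.6 = 1.266.
AUC is inversely proportional to clearance, so the fold-change is 1 / 1.266 = 0.79.

0.79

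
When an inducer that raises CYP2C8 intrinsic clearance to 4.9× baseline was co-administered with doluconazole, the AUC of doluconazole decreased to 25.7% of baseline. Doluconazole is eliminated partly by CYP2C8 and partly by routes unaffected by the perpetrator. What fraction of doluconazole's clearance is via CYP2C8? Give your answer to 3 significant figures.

CL'/CL = 1 / 0.257 = 3.891
4.9·fm + (1 − fm) = 3.891
fm = (3.891 − 1) / (4.9 − 1) = 0.741

0.741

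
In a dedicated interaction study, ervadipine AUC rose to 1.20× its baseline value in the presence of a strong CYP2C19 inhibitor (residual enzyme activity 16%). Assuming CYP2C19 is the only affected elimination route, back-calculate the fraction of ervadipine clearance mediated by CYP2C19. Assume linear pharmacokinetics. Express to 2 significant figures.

0.20

Let fm be the CYP2C19 fraction. New clearance relative to baseline = fm × 0.16 + (1 − fm).
AUC ratio = 1 / (new CL fraction), so new CL fraction = 1 / 1.20 = 0.8333.
fm × 0.16 + 1 − fm = 0.8333  ⇒  fm × (0.16 − 1) = −0.1667  ⇒  fm = 0.20.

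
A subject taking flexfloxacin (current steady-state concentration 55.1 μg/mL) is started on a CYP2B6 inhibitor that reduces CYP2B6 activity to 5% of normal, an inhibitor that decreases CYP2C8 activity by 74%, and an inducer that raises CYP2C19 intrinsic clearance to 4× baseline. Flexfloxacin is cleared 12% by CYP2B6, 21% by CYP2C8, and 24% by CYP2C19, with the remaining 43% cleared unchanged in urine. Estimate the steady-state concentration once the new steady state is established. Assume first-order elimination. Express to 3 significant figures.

38.0 μg/mL

The CYP2B6 pathway (12% of clearance) is reduced to 0.05× activity: 0.12 × 0.05 = 0.006.
The CYP2C8 pathway (21% of clearance) drops to 0.26× activity: 0.21 × 0.26 = 0.0546.
The CYP2C19 pathway (24% of clearance) is boosted to 4× activity: 0.24 × 4 = 0.96.
The remaining 43% of clearance is unaffected.
Relative clearance = 0.006 + 0.0546 + 0.96 + 0.43 = 1.4506.
Steady-state concentration ∝ 1/CL: new value = 55.1 / 1.4506 = 38.0 μg/mL.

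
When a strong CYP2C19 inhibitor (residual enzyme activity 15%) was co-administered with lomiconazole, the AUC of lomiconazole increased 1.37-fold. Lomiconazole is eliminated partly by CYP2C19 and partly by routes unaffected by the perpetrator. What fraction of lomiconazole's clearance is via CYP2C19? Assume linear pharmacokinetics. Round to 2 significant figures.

0.32

Let fm be the CYP2C19 fraction. New clearance relative to baseline = fm × 0.15 + (1 − fm).
AUC ratio = 1 / (new CL fraction), so new CL fraction = 1 / 1.37 = 0.7299.
fm × 0.15 + 1 − fm = 0.7299  ⇒  fm × (0.15 − 1) = −0.2701  ⇒  fm = 0.32.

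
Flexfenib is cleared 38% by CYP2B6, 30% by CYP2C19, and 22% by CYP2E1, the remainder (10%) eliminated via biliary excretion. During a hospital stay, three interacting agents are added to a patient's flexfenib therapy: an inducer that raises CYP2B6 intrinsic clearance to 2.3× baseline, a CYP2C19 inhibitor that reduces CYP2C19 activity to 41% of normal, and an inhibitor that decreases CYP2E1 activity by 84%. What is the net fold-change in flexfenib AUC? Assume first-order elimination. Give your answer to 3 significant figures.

The CYP2B6 pathway (38% of clearance) is boosted to 2.3× activity: 0.38 × 2.3 = 0.874.
The CYP2C19 pathway (30% of clearance) is reduced to 0.41× activity: 0.3 × 0.41 = 0.123.
The CYP2E1 pathway (22% of clearance) falls to 0.16× activity: 0.22 × 0.16 = 0.0352.
Non-CYP routes (10%) are unchanged.
New clearance relative to baseline: 0.874 + 0.123 + 0.0352 + 0.1 = 1.1322.
Because AUC varies inversely with clearance, the combined effect is 1 / 1.1322 = 0.883.

0.883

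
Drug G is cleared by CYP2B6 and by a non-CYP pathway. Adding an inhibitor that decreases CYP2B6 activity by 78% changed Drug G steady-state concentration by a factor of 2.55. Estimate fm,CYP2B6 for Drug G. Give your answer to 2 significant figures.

0.78

CL'/CL = 1 / 2.55 = 0.3922
0.22·fm + (1 − fm) = 0.3922
fm = (0.3922 − 1) / (0.22 − 1) = 0.78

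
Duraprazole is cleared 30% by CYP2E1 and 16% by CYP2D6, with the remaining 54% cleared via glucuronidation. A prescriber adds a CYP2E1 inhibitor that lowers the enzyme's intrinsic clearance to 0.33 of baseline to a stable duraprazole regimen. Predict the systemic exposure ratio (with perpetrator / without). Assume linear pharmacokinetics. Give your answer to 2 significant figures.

1.3

The CYP2E1 pathway (30% of clearance) drops to 0.33× activity: 0.3 × 0.33 = 0.099.
CYP2D6 (16%) and the residual 54% are unaffected.
Relative clearance = 0.099 + 0.16 + 0.54 = 0.799.
Systemic exposure is inversely proportional to clearance, so the fold-change is 1 / 0.799 = 1.3.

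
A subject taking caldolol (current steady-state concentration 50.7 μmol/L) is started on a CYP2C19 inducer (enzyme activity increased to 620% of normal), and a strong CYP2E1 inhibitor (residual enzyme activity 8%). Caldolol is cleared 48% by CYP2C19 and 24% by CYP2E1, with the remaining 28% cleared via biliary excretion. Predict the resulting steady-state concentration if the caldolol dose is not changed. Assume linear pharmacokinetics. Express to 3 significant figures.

15.5 μmol/L

The CYP2C19 pathway (48% of clearance) rises to 6.2× activity: 0.48 × 6.2 = 2.976.
The CYP2E1 pathway (24% of clearance) drops to 0.08× activity: 0.24 × 0.08 = 0.0192.
The remaining 28% of clearance is unaffected.
Relative clearance = 2.976 + 0.0192 + 0.28 = 3.2752.
Dividing the baseline by the relative clearance: 50.7 / 3.2752 = 15.5 μmol/L.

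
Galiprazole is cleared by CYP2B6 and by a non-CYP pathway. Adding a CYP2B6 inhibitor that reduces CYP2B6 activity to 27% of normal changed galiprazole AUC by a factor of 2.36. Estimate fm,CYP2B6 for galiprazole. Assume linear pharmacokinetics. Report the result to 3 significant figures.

Call the CYP2B6 fraction fm. After the interaction, CL_new/CL_old = fm × 0.27 + (1 − fm).
AUC ratio = 1 / (new CL fraction), so new CL fraction = 1 / 2.36 = 0.4237.
fm × 0.27 + 1 − fm = 0.4237  ⇒  fm × (0.27 − 1) = −0.5763  ⇒  fm = 0.789.

0.789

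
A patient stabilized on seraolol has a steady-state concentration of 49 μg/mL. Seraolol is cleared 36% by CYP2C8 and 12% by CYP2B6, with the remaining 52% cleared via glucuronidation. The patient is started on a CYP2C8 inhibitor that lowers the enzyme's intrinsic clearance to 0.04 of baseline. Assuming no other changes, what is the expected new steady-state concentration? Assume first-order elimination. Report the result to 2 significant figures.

CYP2C8: 0.36 × 0.04 = 0.0144
CYP2B6: 0.12 (unchanged)
Other: 0.52 (unchanged)
New clearance relative to baseline: 0.0144 + 0.12 + 0.52 = 0.6544.
New steady-state concentration = baseline ÷ relative clearance = 49 / 0.6544 = 75 μg/mL.

75 μg/mL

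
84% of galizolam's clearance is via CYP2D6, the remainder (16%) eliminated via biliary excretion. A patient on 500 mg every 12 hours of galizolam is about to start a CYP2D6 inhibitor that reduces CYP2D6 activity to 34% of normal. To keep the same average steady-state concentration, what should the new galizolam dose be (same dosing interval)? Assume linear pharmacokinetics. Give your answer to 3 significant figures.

223 mg

The CYP2D6 pathway (84% of clearance) is reduced to 0.34× activity: 0.84 × 0.34 = 0.2856.
Non-CYP routes (16%) are unchanged.
Relative clearance = 0.2856 + 0.16 = 0.4456.
Css,avg = (dose rate)/CL, so holding Css fixed requires dose ∝ CL: 500 × 0.4456 = 223 mg.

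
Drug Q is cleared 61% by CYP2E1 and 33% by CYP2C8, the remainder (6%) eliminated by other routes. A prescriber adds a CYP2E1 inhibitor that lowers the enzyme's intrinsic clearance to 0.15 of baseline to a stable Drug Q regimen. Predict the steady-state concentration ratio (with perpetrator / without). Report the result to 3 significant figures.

2.08

The CYP2E1 pathway (61% of clearance) is reduced to 0.15× activity: 0.61 × 0.15 = 0.0915.
CYP2C8 (33%) and the residual 6% are unaffected.
CL_new/CL_old = 0.0915 + 0.33 + 0.06 = 0.4815.
Since steady-state concentration ∝ 1/CL, the ratio is 1 / 0.4815 = 2.08.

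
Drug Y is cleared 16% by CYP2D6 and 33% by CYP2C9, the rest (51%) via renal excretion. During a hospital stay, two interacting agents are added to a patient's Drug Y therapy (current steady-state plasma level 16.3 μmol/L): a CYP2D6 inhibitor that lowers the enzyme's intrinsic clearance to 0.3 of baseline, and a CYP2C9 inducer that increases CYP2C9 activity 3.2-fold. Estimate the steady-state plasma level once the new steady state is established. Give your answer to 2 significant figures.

The CYP2D6 pathway (16% of clearance) falls to 0.3× activity: 0.16 × 0.3 = 0.048.
The CYP2C9 pathway (33% of clearance) is boosted to 3.2× activity: 0.33 × 3.2 = 1.056.
Non-CYP routes (51%) are unchanged.
New clearance relative to baseline: 0.048 + 1.056 + 0.51 = 1.614.
Dividing the baseline by the relative clearance: 16.3 / 1.614 = 10 μmol/L.

10 μmol/L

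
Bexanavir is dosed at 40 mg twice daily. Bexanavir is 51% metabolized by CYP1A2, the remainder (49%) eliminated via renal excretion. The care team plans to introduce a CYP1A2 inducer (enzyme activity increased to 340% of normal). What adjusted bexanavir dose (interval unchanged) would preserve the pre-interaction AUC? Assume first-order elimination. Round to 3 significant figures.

89.0 mg

CYP1A2: 0.51 × 3.4 = 1.734
Other: 0.49 (unchanged)
Relative clearance = 1.734 + 0.49 = 2.224.
Exposure is unchanged when dose changes in proportion to clearance. New dose = 40 mg × 2.224 = 89.0 mg.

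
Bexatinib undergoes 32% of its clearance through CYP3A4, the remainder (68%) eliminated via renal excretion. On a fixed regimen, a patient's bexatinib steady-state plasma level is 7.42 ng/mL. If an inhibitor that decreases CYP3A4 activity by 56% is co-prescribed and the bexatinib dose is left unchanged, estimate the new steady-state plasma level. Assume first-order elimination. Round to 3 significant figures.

The CYP3A4 pathway (32% of clearance) drops to 0.44× activity: 0.32 × 0.44 = 0.1408.
Non-CYP routes (68%) are unchanged.
Relative clearance = 0.1408 + 0.68 = 0.8208.
Steady-state plasma level ∝ 1/CL, so new value = 7.42 / 0.8208 = 9.04 ng/mL.

9.04 ng/mL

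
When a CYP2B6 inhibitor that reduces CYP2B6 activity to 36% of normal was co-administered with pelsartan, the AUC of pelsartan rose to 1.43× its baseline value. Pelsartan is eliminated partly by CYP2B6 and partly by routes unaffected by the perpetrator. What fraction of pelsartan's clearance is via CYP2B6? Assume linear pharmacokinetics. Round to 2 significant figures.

0.47

CL'/CL = 1 / 1.43 = 0.6993
0.36·fm + (1 − fm) = 0.6993
fm = (0.6993 − 1) / (0.36 − 1) = 0.47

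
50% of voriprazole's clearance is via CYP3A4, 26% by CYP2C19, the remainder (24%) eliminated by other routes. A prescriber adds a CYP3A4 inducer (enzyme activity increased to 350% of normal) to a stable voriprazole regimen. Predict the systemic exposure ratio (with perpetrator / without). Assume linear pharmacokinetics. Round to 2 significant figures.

The CYP3A4 pathway (50% of clearance) increases to 3.5× activity: 0.5 × 3.5 = 1.75.
CYP2C19 (26%) and the residual 24% are unaffected.
CL_new/CL_old = 1.75 + 0.26 + 0.24 = 2.25.
Systemic exposure is inversely proportional to clearance, so the fold-change is 1 / 2.25 = 0.44.

0.44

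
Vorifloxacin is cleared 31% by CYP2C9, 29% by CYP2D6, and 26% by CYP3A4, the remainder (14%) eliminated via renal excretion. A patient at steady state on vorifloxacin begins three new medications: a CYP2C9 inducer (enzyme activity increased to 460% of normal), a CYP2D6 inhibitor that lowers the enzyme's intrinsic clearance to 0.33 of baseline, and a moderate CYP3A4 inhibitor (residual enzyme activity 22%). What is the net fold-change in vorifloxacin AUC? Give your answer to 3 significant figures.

CYP2C9: 0.31 × 4.6 = 1.426
CYP2D6: 0.29 × 0.33 = 0.0957
CYP3A4: 0.26 × 0.22 = 0.0572
Other: 0.14 (unchanged)
CL_new/CL_old = 1.426 + 0.0957 + 0.0572 + 0.14 = 1.7189.
AUC ∝ 1/CL: fold-change = 1 / 1.7189 = 0.582.

0.582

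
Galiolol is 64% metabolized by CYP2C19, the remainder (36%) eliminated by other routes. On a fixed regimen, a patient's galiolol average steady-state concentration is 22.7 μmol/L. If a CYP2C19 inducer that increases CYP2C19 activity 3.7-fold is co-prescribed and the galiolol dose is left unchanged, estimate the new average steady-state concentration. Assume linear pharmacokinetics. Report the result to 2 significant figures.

The CYP2C19 pathway (64% of clearance) rises to 3.7× activity: 0.64 × 3.7 = 2.368.
Non-CYP routes (36%) are unchanged.
CL_new/CL_old = 2.368 + 0.36 = 2.728.
New average steady-state concentration = baseline ÷ relative clearance = 22.7 / 2.728 = 8.3 μmol/L.

8.3 μmol/L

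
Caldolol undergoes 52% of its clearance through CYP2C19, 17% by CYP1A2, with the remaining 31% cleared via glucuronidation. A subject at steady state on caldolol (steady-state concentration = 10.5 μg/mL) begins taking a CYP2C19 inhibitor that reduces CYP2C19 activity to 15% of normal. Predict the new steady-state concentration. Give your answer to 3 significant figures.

The CYP2C19 pathway (52% of clearance) falls to 0.15× activity: 0.52 × 0.15 = 0.078.
CYP1A2 (17%) and the residual 31% are unaffected.
CL_new/CL_old = 0.078 + 0.17 + 0.31 = 0.558.
With dosing unchanged, steady-state concentration scales as 1/CL: 10.5 / 0.558 = 18.8 μg/mL.

18.8 μg/mL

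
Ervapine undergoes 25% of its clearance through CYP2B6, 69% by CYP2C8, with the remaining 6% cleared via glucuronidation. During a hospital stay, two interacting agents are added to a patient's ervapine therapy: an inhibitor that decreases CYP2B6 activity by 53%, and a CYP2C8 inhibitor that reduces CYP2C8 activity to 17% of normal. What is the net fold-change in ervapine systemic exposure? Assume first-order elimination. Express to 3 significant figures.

The CYP2B6 pathway (25% of clearance) is reduced to 0.47× activity: 0.25 × 0.47 = 0.1175.
The CYP2C8 pathway (69% of clearance) falls to 0.17× activity: 0.69 × 0.17 = 0.1173.
Non-CYP routes (6%) are unchanged.
Relative clearance = 0.1175 + 0.1173 + 0.06 = 0.2948.
Net systemic exposure ratio = 1 / 0.2948 = 3.39.

3.39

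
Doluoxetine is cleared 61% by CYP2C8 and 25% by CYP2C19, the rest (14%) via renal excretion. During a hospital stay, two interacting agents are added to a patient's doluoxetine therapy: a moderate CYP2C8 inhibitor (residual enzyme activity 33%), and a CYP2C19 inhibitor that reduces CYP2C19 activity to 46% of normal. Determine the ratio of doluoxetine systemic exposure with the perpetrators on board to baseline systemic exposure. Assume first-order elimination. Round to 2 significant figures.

2.2

The CYP2C8 pathway (61% of clearance) falls to 0.33× activity: 0.61 × 0.33 = 0.2013.
The CYP2C19 pathway (25% of clearance) falls to 0.46× activity: 0.25 × 0.46 = 0.115.
The remaining 14% of clearance is unaffected.
Relative clearance = 0.2013 + 0.115 + 0.14 = 0.4563.
Net systemic exposure ratio = 1 / 0.4563 = 2.2.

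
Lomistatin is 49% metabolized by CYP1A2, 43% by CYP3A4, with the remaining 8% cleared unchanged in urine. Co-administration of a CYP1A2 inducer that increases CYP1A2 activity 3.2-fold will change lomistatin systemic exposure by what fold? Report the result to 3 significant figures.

CYP1A2: 0.49 × 3.2 = 1.568
CYP3A4: 0.43 (unchanged)
Other: 0.08 (unchanged)
New clearance relative to baseline: 1.568 + 0.43 + 0.08 = 2.078.
Systemic exposure ratio = CL_old/CL_new = 1 / 2.078 = 0.481.

0.481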